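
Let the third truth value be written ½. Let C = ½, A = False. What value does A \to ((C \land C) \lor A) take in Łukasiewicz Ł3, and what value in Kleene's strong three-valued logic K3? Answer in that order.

In Łukasiewicz Ł3: C \land C = ½ \land ½ = ½
(C \land C) \lor A = ½ \lor False = ½
A \to ((C \land C) \lor A) = False \to ½ = True  [min(1, 1−0+½)]
In Kleene's strong three-valued logic K3: C \land C = ½ \land ½ = ½
(C \land C) \lor A = ½ \lor False = ½
A \to ((C \land C) \lor A) = False \to ½ = True  [\lnot False \lor ½]

True; True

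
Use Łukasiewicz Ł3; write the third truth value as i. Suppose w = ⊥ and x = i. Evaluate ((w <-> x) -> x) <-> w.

w <-> x = ⊥ <-> i = i
(w <-> x) -> x = i -> i = ⊤
((w <-> x) -> x) <-> w = ⊤ <-> ⊥ = ⊥

⊥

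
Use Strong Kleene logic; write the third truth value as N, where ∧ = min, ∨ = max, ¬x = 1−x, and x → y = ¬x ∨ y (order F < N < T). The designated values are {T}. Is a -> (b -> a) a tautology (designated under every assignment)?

Countermodel: a=N, b=T gives N, which is not designated.

No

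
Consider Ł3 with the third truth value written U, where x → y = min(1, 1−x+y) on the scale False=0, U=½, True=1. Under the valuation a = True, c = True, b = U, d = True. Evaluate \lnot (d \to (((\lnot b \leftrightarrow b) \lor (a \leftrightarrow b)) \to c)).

False

\lnot b = \lnot U = U
\lnot b \leftrightarrow b = U \leftrightarrow U = True  [1 − |½−½|]
a \leftrightarrow b = True \leftrightarrow U = U
(\lnot b \leftrightarrow b) \lor (a \leftrightarrow b) = True \lor U = True
((\lnot b \leftrightarrow b) \lor (a \leftrightarrow b)) \to c = True \to True = True
d \to (((\lnot b \leftrightarrow b) \lor (a \leftrightarrow b)) \to c) = True \to True = True
\lnot (d \to (((\lnot b \leftrightarrow b) \lor (a \leftrightarrow b)) \to c)) = \lnot True = False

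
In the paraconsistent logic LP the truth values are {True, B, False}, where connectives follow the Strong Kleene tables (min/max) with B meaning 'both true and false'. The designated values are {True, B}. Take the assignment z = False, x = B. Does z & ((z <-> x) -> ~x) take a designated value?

No

z <-> x = False <-> B = B
~x = ~B = B
(z <-> x) -> ~x = B -> B = B
z & ((z <-> x) -> ~x) = False & B = False
False ∉ {True, B}.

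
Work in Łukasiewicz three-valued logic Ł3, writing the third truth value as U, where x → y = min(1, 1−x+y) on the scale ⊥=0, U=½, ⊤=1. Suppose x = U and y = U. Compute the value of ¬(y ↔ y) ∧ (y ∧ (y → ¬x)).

⊥

y ↔ y = U ↔ U = ⊤  [1 − |½−½|]
¬(y ↔ y) = ¬⊤ = ⊥
¬x = ¬U = U
y → ¬x = U → U = ⊤
y ∧ (y → ¬x) = U ∧ ⊤ = U
¬(y ↔ y) ∧ (y ∧ (y → ¬x)) = ⊥ ∧ U = ⊥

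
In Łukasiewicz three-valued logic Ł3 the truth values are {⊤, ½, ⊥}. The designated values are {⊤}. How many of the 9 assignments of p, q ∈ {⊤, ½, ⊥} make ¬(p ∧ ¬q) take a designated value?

Of the 9 assignments, 5 give a value in {⊤}.

5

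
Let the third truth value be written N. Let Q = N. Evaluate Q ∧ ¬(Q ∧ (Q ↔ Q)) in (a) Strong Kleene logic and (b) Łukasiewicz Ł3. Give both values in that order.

In Strong Kleene logic: Q ↔ Q = N ↔ N = N
Q ∧ (Q ↔ Q) = N ∧ N = N
¬(Q ∧ (Q ↔ Q)) = ¬N = N
Q ∧ ¬(Q ∧ (Q ↔ Q)) = N ∧ N = N
In Łukasiewicz Ł3: Q ↔ Q = N ↔ N = true  [1 − |½−½|]
Q ∧ (Q ↔ Q) = N ∧ true = N
¬(Q ∧ (Q ↔ Q)) = ¬N = N
Q ∧ ¬(Q ∧ (Q ↔ Q)) = N ∧ N = N

N; N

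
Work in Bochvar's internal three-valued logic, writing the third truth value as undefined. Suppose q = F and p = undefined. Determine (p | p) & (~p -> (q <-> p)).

undefined

p | p = undefined | undefined = undefined
~p = ~undefined = undefined
q <-> p = F <-> undefined = undefined
~p -> (q <-> p) = undefined -> undefined = undefined  [any arg is the third value ⇒ result is the third value]
(p | p) & (~p -> (q <-> p)) = undefined & undefined = undefined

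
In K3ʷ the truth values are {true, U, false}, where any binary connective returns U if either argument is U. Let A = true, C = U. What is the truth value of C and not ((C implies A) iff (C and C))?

U

C implies A = U implies true = U  [any arg is the third value ⇒ result is the third value]
C and C = U and U = U
(C implies A) iff (C and C) = U iff U = U
not ((C implies A) iff (C and C)) = not U = U
C and not ((C implies A) iff (C and C)) = U and U = U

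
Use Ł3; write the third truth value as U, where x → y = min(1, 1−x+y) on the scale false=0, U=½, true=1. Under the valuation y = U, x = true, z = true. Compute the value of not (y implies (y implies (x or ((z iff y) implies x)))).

false

z iff y = true iff U = U  [1 − |1−½|]
(z iff y) implies x = U implies true = true
x or ((z iff y) implies x) = true or true = true
y implies (x or ((z iff y) implies x)) = U implies true = true
y implies (y implies (x or ((z iff y) implies x))) = U implies true = true
not (y implies (y implies (x or ((z iff y) implies x)))) = not true = false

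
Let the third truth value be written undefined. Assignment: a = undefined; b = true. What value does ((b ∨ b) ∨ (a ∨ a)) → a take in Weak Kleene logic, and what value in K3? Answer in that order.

undefined; undefined

In Weak Kleene logic: b ∨ b = true ∨ true = true
a ∨ a = undefined ∨ undefined = undefined
(b ∨ b) ∨ (a ∨ a) = true ∨ undefined = undefined
((b ∨ b) ∨ (a ∨ a)) → a = undefined → undefined = undefined
In K3: b ∨ b = true ∨ true = true
a ∨ a = undefined ∨ undefined = undefined
(b ∨ b) ∨ (a ∨ a) = true ∨ undefined = true
((b ∨ b) ∨ (a ∨ a)) → a = true → undefined = undefined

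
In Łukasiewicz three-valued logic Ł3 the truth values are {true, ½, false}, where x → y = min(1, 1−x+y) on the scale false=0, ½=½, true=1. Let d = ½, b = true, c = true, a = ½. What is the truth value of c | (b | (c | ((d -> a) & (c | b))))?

d -> a = ½ -> ½ = true  [min(1, 1−½+½)]
c | b = true | true = true
(d -> a) & (c | b) = true & true = true
c | ((d -> a) & (c | b)) = true | true = true
b | (c | ((d -> a) & (c | b))) = true | true = true
c | (b | (c | ((d -> a) & (c | b)))) = true | true = true

true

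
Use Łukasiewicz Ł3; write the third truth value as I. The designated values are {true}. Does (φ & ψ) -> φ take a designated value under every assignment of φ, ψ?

Every assignment of φ, ψ over {true, I, false} gives a value in {true}.
In particular, with φ=I, ψ=I: (φ & ψ) -> φ = true.

Yes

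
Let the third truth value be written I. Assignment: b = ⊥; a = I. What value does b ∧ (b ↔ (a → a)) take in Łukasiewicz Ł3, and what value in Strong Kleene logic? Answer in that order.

In Łukasiewicz Ł3: a → a = I → I = ⊤  [min(1, 1−½+½)]
b ↔ (a → a) = ⊥ ↔ ⊤ = ⊥
b ∧ (b ↔ (a → a)) = ⊥ ∧ ⊥ = ⊥
In Strong Kleene logic: a → a = I → I = I  [¬I ∨ I]
b ↔ (a → a) = ⊥ ↔ I = I
b ∧ (b ↔ (a → a)) = ⊥ ∧ I = ⊥

⊥; ⊥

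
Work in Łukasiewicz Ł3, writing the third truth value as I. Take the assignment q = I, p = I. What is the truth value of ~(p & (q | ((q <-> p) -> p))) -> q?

q <-> p = I <-> I = True  [1 − |½−½|]
(q <-> p) -> p = True -> I = I
q | ((q <-> p) -> p) = I | I = I
p & (q | ((q <-> p) -> p)) = I & I = I
~(p & (q | ((q <-> p) -> p))) = ~I = I
~(p & (q | ((q <-> p) -> p))) -> q = I -> I = True

True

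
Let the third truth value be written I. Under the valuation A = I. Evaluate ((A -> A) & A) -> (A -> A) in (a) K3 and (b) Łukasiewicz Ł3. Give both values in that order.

I; 1

In K3: A -> A = I -> I = I
(A -> A) & A = I & I = I
A -> A = I -> I = I
((A -> A) & A) -> (A -> A) = I -> I = I
In Łukasiewicz Ł3: A -> A = I -> I = 1  [min(1, 1−½+½)]
(A -> A) & A = 1 & I = I
A -> A = I -> I = 1
((A -> A) & A) -> (A -> A) = I -> 1 = 1
They differ because K3 and Łukasiewicz Ł3 treat I differently under implication.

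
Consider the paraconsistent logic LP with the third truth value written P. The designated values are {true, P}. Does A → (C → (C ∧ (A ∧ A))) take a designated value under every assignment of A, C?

Every assignment of A, C over {true, P, false} gives a value in {true, P}.
In particular, with A=P, C=P: A → (C → (C ∧ (A ∧ A))) = P.

Yes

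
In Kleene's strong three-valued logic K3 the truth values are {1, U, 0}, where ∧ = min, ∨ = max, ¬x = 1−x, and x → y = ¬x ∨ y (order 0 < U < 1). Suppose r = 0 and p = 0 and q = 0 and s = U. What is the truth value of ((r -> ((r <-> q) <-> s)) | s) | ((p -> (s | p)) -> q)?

r <-> q = 0 <-> 0 = 1
(r <-> q) <-> s = 1 <-> U = U
r -> ((r <-> q) <-> s) = 0 -> U = 1  [~0 | U]
(r -> ((r <-> q) <-> s)) | s = 1 | U = 1
s | p = U | 0 = U
p -> (s | p) = 0 -> U = 1
(p -> (s | p)) -> q = 1 -> 0 = 0
((r -> ((r <-> q) <-> s)) | s) | ((p -> (s | p)) -> q) = 1 | 0 = 1

1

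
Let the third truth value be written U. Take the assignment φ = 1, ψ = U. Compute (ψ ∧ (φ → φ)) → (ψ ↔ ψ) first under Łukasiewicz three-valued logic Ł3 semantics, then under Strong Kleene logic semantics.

1; U

In Łukasiewicz three-valued logic Ł3: φ → φ = 1 → 1 = 1
ψ ∧ (φ → φ) = U ∧ 1 = U
ψ ↔ ψ = U ↔ U = 1  [1 − |½−½|]
(ψ ∧ (φ → φ)) → (ψ ↔ ψ) = U → 1 = 1
In Strong Kleene logic: φ → φ = 1 → 1 = 1
ψ ∧ (φ → φ) = U ∧ 1 = U
ψ ↔ ψ = U ↔ U = U
(ψ ∧ (φ → φ)) → (ψ ↔ ψ) = U → U = U  [¬U ∨ U]
They differ because Łukasiewicz three-valued logic Ł3 and Strong Kleene logic treat U differently under implication.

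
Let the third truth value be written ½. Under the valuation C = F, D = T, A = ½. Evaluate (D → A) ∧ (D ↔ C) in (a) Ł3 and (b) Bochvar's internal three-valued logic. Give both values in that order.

F; ½

In Ł3: D → A = T → ½ = ½
D ↔ C = T ↔ F = F
(D → A) ∧ (D ↔ C) = ½ ∧ F = F
In Bochvar's internal three-valued logic: D → A = T → ½ = ½  [any arg is the third value ⇒ result is the third value]
D ↔ C = T ↔ F = F
(D → A) ∧ (D ↔ C) = ½ ∧ F = ½
They differ because Ł3 and Bochvar's internal three-valued logic treat ½ differently under the binary connectives.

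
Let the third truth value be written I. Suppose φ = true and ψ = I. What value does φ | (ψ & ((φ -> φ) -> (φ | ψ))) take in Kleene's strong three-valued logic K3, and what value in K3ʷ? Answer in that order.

true; I

In Kleene's strong three-valued logic K3: φ -> φ = true -> true = true
φ | ψ = true | I = true
(φ -> φ) -> (φ | ψ) = true -> true = true
ψ & ((φ -> φ) -> (φ | ψ)) = I & true = I
φ | (ψ & ((φ -> φ) -> (φ | ψ))) = true | I = true
In K3ʷ: φ -> φ = true -> true = true
φ | ψ = true | I = I
(φ -> φ) -> (φ | ψ) = true -> I = I
ψ & ((φ -> φ) -> (φ | ψ)) = I & I = I
φ | (ψ & ((φ -> φ) -> (φ | ψ))) = true | I = I
They differ because Kleene's strong three-valued logic K3 and K3ʷ treat I differently under the binary connectives.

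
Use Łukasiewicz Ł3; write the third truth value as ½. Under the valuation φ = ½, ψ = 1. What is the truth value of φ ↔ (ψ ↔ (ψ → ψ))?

½

ψ → ψ = 1 → 1 = 1
ψ ↔ (ψ → ψ) = 1 ↔ 1 = 1
φ ↔ (ψ ↔ (ψ → ψ)) = ½ ↔ 1 = ½  [1 − |½−1|]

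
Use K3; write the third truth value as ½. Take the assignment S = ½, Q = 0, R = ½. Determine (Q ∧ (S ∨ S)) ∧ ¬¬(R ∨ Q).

0

S ∨ S = ½ ∨ ½ = ½
Q ∧ (S ∨ S) = 0 ∧ ½ = 0
R ∨ Q = ½ ∨ 0 = ½
¬(R ∨ Q) = ¬½ = ½
¬¬(R ∨ Q) = ¬½ = ½
(Q ∧ (S ∨ S)) ∧ ¬¬(R ∨ Q) = 0 ∧ ½ = 0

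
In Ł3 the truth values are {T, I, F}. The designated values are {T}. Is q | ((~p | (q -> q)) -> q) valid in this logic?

No

Countermodel: q=I, p=T gives I, which is not designated.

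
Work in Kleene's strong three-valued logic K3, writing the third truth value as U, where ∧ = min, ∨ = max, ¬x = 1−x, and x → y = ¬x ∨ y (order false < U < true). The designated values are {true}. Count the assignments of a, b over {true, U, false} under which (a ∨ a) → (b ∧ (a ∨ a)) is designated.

4

Designated under: (a=true, b=true); (a=false, b=true); (a=false, b=U); (a=false, b=false).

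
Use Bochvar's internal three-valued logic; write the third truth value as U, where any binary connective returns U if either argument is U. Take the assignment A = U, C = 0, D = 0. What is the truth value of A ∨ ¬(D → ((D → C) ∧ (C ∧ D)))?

U

D → C = 0 → 0 = 1
C ∧ D = 0 ∧ 0 = 0
(D → C) ∧ (C ∧ D) = 1 ∧ 0 = 0
D → ((D → C) ∧ (C ∧ D)) = 0 → 0 = 1
¬(D → ((D → C) ∧ (C ∧ D))) = ¬1 = 0
A ∨ ¬(D → ((D → C) ∧ (C ∧ D))) = U ∨ 0 = U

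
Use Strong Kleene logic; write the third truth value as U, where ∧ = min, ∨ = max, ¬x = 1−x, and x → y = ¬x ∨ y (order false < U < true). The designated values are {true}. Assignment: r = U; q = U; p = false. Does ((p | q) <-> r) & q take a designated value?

No

p | q = false | U = U
(p | q) <-> r = U <-> U = U
((p | q) <-> r) & q = U & U = U
U ∉ {true}.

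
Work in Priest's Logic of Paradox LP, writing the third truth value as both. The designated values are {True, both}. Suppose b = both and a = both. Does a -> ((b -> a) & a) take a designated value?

b -> a = both -> both = both  [~both | both]
(b -> a) & a = both & both = both
a -> ((b -> a) & a) = both -> both = both
both ∈ {True, both}.

Yes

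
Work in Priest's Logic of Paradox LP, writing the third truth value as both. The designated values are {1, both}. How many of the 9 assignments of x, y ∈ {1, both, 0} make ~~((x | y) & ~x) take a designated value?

Of the 9 assignments, 5 give a value in {1, both}.

5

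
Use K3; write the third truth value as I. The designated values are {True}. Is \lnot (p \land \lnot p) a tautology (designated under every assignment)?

Countermodel: p=I gives I, which is not designated.

No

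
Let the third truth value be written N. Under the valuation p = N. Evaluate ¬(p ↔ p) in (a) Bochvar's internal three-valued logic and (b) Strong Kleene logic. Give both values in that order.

In Bochvar's internal three-valued logic: p ↔ p = N ↔ N = N
¬(p ↔ p) = ¬N = N
In Strong Kleene logic: p ↔ p = N ↔ N = N
¬(p ↔ p) = ¬N = N

N; N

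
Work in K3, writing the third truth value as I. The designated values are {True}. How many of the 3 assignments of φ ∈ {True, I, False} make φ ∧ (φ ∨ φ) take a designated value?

1

φ=True: True ✓
φ=I: I ·
φ=False: False ·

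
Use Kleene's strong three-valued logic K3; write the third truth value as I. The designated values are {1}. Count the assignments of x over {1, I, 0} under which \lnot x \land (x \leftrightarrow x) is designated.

x=1: 0 ·
x=I: I ·
x=0: 1 ✓

1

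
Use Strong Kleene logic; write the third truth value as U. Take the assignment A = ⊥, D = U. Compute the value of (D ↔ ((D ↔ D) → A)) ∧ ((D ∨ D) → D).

D ↔ D = U ↔ U = U
(D ↔ D) → A = U → ⊥ = U  [¬U ∨ ⊥]
D ↔ ((D ↔ D) → A) = U ↔ U = U
D ∨ D = U ∨ U = U
(D ∨ D) → D = U → U = U
(D ↔ ((D ↔ D) → A)) ∧ ((D ∨ D) → D) = U ∧ U = U

U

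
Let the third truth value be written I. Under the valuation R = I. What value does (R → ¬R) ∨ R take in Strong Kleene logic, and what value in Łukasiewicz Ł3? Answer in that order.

In Strong Kleene logic: ¬R = ¬I = I
R → ¬R = I → I = I  [¬I ∨ I]
(R → ¬R) ∨ R = I ∨ I = I
In Łukasiewicz Ł3: ¬R = ¬I = I
R → ¬R = I → I = T  [min(1, 1−½+½)]
(R → ¬R) ∨ R = T ∨ I = T
They differ because Strong Kleene logic and Łukasiewicz Ł3 treat I differently under implication.

I; T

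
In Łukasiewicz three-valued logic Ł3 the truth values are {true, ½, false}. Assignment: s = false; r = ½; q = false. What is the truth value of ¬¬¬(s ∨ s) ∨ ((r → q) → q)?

s ∨ s = false ∨ false = false
¬(s ∨ s) = ¬false = true
¬¬(s ∨ s) = ¬true = false
¬¬¬(s ∨ s) = ¬false = true
r → q = ½ → false = ½  [min(1, 1−½+0)]
(r → q) → q = ½ → false = ½
¬¬¬(s ∨ s) ∨ ((r → q) → q) = true ∨ ½ = true

true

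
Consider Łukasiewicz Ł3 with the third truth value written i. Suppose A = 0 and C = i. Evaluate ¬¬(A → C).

A → C = 0 → i = 1  [min(1, 1−0+½)]
¬(A → C) = ¬1 = 0
¬¬(A → C) = ¬0 = 1

1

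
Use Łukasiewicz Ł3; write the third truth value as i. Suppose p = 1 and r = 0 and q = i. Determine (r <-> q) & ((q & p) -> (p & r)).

i

r <-> q = 0 <-> i = i  [1 − |0−½|]
q & p = i & 1 = i
p & r = 1 & 0 = 0
(q & p) -> (p & r) = i -> 0 = i
(r <-> q) & ((q & p) -> (p & r)) = i & i = i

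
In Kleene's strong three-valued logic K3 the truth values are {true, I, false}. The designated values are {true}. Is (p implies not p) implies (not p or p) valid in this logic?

Countermodel: p=I gives I, which is not designated.

No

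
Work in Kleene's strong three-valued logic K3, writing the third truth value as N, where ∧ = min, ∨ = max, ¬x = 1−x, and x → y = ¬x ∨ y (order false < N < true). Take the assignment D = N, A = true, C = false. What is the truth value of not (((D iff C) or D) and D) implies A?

D iff C = N iff false = N
(D iff C) or D = N or N = N
((D iff C) or D) and D = N and N = N
not (((D iff C) or D) and D) = not N = N
not (((D iff C) or D) and D) implies A = N implies true = true  [not N or true]

true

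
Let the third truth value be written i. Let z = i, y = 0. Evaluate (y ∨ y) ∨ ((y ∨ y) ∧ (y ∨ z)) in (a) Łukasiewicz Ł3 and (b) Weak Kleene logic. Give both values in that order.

In Łukasiewicz Ł3: y ∨ y = 0 ∨ 0 = 0
y ∨ y = 0 ∨ 0 = 0
y ∨ z = 0 ∨ i = i
(y ∨ y) ∧ (y ∨ z) = 0 ∧ i = 0
(y ∨ y) ∨ ((y ∨ y) ∧ (y ∨ z)) = 0 ∨ 0 = 0
In Weak Kleene logic: y ∨ y = 0 ∨ 0 = 0
y ∨ y = 0 ∨ 0 = 0
y ∨ z = 0 ∨ i = i
(y ∨ y) ∧ (y ∨ z) = 0 ∧ i = i
(y ∨ y) ∨ ((y ∨ y) ∧ (y ∨ z)) = 0 ∨ i = i
They differ because Łukasiewicz Ł3 and Weak Kleene logic treat i differently under the binary connectives.

0; i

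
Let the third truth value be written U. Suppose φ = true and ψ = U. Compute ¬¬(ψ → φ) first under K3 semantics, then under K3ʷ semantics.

true; U

In K3: ψ → φ = U → true = true
¬(ψ → φ) = ¬true = false
¬¬(ψ → φ) = ¬false = true
In K3ʷ: ψ → φ = U → true = U
¬(ψ → φ) = ¬U = U
¬¬(ψ → φ) = ¬U = U
They differ because K3 and K3ʷ treat U differently under the binary connectives.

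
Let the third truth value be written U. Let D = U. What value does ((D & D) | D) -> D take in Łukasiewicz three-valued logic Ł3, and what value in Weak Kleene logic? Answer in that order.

T; U

In Łukasiewicz three-valued logic Ł3: D & D = U & U = U
(D & D) | D = U | U = U
((D & D) | D) -> D = U -> U = T
In Weak Kleene logic: D & D = U & U = U
(D & D) | D = U | U = U
((D & D) | D) -> D = U -> U = U  [any arg is the third value ⇒ result is the third value]
They differ because Łukasiewicz three-valued logic Ł3 and Weak Kleene logic treat U differently under the binary connectives.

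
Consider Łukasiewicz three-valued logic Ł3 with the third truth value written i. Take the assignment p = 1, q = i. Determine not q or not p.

not q = not i = i
not p = not 1 = 0
not q or not p = i or 0 = i

i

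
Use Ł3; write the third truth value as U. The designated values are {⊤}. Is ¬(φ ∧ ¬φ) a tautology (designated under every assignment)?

No

Countermodel: φ=U gives U, which is not designated.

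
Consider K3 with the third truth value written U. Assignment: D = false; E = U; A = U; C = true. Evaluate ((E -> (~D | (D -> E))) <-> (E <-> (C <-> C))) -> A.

~D = ~false = true
D -> E = false -> U = true  [~false | U]
~D | (D -> E) = true | true = true
E -> (~D | (D -> E)) = U -> true = true
C <-> C = true <-> true = true
E <-> (C <-> C) = U <-> true = U
(E -> (~D | (D -> E))) <-> (E <-> (C <-> C)) = true <-> U = U
((E -> (~D | (D -> E))) <-> (E <-> (C <-> C))) -> A = U -> U = U

U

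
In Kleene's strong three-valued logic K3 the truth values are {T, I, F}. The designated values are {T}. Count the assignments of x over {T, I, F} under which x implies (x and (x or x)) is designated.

x=T: T ✓
x=I: I ·
x=F: T ✓

2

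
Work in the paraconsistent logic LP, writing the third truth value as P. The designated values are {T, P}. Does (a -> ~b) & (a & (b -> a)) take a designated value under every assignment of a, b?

Countermodel: a=T, b=T gives F, which is not designated.

No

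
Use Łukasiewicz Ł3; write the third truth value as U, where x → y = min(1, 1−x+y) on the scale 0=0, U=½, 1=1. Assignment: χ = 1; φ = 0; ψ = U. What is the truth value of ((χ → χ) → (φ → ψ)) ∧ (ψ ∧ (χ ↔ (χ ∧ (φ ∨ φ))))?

χ → χ = 1 → 1 = 1
φ → ψ = 0 → U = 1
(χ → χ) → (φ → ψ) = 1 → 1 = 1
φ ∨ φ = 0 ∨ 0 = 0
χ ∧ (φ ∨ φ) = 1 ∧ 0 = 0
χ ↔ (χ ∧ (φ ∨ φ)) = 1 ↔ 0 = 0
ψ ∧ (χ ↔ (χ ∧ (φ ∨ φ))) = U ∧ 0 = 0
((χ → χ) → (φ → ψ)) ∧ (ψ ∧ (χ ↔ (χ ∧ (φ ∨ φ)))) = 1 ∧ 0 = 0

0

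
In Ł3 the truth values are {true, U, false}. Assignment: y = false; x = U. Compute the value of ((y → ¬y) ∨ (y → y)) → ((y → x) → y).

false

¬y = ¬false = true
y → ¬y = false → true = true
y → y = false → false = true
(y → ¬y) ∨ (y → y) = true ∨ true = true
y → x = false → U = true  [min(1, 1−0+½)]
(y → x) → y = true → false = false
((y → ¬y) ∨ (y → y)) → ((y → x) → y) = true → false = false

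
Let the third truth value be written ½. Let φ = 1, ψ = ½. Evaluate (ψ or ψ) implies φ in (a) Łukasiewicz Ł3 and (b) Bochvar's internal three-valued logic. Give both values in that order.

In Łukasiewicz Ł3: ψ or ψ = ½ or ½ = ½
(ψ or ψ) implies φ = ½ implies 1 = 1
In Bochvar's internal three-valued logic: ψ or ψ = ½ or ½ = ½
(ψ or ψ) implies φ = ½ implies 1 = ½  [any arg is the third value ⇒ result is the third value]
They differ because Łukasiewicz Ł3 and Bochvar's internal three-valued logic treat ½ differently under the binary connectives.

1; ½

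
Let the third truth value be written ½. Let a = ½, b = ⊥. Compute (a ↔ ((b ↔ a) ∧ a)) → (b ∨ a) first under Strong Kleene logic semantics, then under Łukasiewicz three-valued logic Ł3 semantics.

½; ½

In Strong Kleene logic: b ↔ a = ⊥ ↔ ½ = ½
(b ↔ a) ∧ a = ½ ∧ ½ = ½
a ↔ ((b ↔ a) ∧ a) = ½ ↔ ½ = ½
b ∨ a = ⊥ ∨ ½ = ½
(a ↔ ((b ↔ a) ∧ a)) → (b ∨ a) = ½ → ½ = ½
In Łukasiewicz three-valued logic Ł3: b ↔ a = ⊥ ↔ ½ = ½  [1 − |0−½|]
(b ↔ a) ∧ a = ½ ∧ ½ = ½
a ↔ ((b ↔ a) ∧ a) = ½ ↔ ½ = ⊤
b ∨ a = ⊥ ∨ ½ = ½
(a ↔ ((b ↔ a) ∧ a)) → (b ∨ a) = ⊤ → ½ = ½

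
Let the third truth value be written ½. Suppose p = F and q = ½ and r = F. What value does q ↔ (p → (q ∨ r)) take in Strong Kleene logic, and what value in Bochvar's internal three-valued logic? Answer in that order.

½; ½

In Strong Kleene logic: q ∨ r = ½ ∨ F = ½
p → (q ∨ r) = F → ½ = T
q ↔ (p → (q ∨ r)) = ½ ↔ T = ½
In Bochvar's internal three-valued logic: q ∨ r = ½ ∨ F = ½
p → (q ∨ r) = F → ½ = ½  [any arg is the third value ⇒ result is the third value]
q ↔ (p → (q ∨ r)) = ½ ↔ ½ = ½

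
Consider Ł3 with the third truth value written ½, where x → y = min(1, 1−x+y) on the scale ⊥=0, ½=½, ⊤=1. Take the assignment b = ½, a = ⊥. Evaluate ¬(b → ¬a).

⊥

¬a = ¬⊥ = ⊤
b → ¬a = ½ → ⊤ = ⊤  [min(1, 1−½+1)]
¬(b → ¬a) = ¬⊤ = ⊥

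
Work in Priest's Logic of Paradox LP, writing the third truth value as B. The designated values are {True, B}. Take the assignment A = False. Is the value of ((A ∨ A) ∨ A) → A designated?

Yes

A ∨ A = False ∨ False = False
(A ∨ A) ∨ A = False ∨ False = False
((A ∨ A) ∨ A) → A = False → False = True
True ∈ {True, B}.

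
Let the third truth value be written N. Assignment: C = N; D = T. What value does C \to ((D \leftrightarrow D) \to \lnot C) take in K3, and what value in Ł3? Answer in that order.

In K3: D \leftrightarrow D = T \leftrightarrow T = T
\lnot C = \lnot N = N
(D \leftrightarrow D) \to \lnot C = T \to N = N  [\lnot T \lor N]
C \to ((D \leftrightarrow D) \to \lnot C) = N \to N = N
In Ł3: D \leftrightarrow D = T \leftrightarrow T = T
\lnot C = \lnot N = N
(D \leftrightarrow D) \to \lnot C = T \to N = N
C \to ((D \leftrightarrow D) \to \lnot C) = N \to N = T
They differ because K3 and Ł3 treat N differently under implication.

N; T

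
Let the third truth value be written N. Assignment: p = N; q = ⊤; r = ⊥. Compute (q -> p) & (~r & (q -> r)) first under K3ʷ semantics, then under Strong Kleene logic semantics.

N; ⊥

In K3ʷ: q -> p = ⊤ -> N = N  [any arg is the third value ⇒ result is the third value]
~r = ~⊥ = ⊤
q -> r = ⊤ -> ⊥ = ⊥
~r & (q -> r) = ⊤ & ⊥ = ⊥
(q -> p) & (~r & (q -> r)) = N & ⊥ = N
In Strong Kleene logic: q -> p = ⊤ -> N = N  [~⊤ | N]
~r = ~⊥ = ⊤
q -> r = ⊤ -> ⊥ = ⊥
~r & (q -> r) = ⊤ & ⊥ = ⊥
(q -> p) & (~r & (q -> r)) = N & ⊥ = ⊥
They differ because K3ʷ and Strong Kleene logic treat N differently under the binary connectives.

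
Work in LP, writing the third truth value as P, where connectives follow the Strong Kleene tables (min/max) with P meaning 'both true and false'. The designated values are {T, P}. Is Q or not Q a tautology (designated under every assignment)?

Every assignment of Q over {T, P, F} gives a value in {T, P}.
In particular, with Q=P: Q or not Q = P.

Yes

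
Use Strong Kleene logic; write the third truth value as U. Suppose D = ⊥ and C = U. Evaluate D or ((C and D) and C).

⊥

C and D = U and ⊥ = ⊥
(C and D) and C = ⊥ and U = ⊥
D or ((C and D) and C) = ⊥ or ⊥ = ⊥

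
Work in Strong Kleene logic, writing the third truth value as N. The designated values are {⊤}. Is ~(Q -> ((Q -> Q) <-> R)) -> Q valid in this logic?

No

Countermodel: Q=N, R=⊤ gives N, which is not designated.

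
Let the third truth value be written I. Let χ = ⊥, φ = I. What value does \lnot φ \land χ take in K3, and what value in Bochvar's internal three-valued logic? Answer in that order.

In K3: \lnot φ = \lnot I = I
\lnot φ \land χ = I \land ⊥ = ⊥
In Bochvar's internal three-valued logic: \lnot φ = \lnot I = I
\lnot φ \land χ = I \land ⊥ = I
They differ because K3 and Bochvar's internal three-valued logic treat I differently under the binary connectives.

⊥; I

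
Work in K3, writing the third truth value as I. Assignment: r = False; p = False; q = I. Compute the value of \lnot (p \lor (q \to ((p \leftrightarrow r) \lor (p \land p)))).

p \leftrightarrow r = False \leftrightarrow False = True
p \land p = False \land False = False
(p \leftrightarrow r) \lor (p \land p) = True \lor False = True
q \to ((p \leftrightarrow r) \lor (p \land p)) = I \to True = True  [\lnot I \lor True]
p \lor (q \to ((p \leftrightarrow r) \lor (p \land p))) = False \lor True = True
\lnot (p \lor (q \to ((p \leftrightarrow r) \lor (p \land p)))) = \lnot True = False

False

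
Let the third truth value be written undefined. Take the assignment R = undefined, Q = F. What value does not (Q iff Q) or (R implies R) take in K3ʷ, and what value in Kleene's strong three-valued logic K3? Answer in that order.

In K3ʷ: Q iff Q = F iff F = T
not (Q iff Q) = not T = F
R implies R = undefined implies undefined = undefined  [any arg is the third value ⇒ result is the third value]
not (Q iff Q) or (R implies R) = F or undefined = undefined
In Kleene's strong three-valued logic K3: Q iff Q = F iff F = T
not (Q iff Q) = not T = F
R implies R = undefined implies undefined = undefined
not (Q iff Q) or (R implies R) = F or undefined = undefined

undefined; undefined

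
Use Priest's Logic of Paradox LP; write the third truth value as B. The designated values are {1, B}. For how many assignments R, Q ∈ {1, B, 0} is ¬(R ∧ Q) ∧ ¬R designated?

6

Of the 9 assignments, 6 give a value in {1, B}.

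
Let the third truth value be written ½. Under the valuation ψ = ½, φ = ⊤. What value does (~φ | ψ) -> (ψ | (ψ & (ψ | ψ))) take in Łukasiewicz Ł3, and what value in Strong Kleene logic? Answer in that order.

⊤; ½

In Łukasiewicz Ł3: ~φ = ~⊤ = ⊥
~φ | ψ = ⊥ | ½ = ½
ψ | ψ = ½ | ½ = ½
ψ & (ψ | ψ) = ½ & ½ = ½
ψ | (ψ & (ψ | ψ)) = ½ | ½ = ½
(~φ | ψ) -> (ψ | (ψ & (ψ | ψ))) = ½ -> ½ = ⊤  [min(1, 1−½+½)]
In Strong Kleene logic: ~φ = ~⊤ = ⊥
~φ | ψ = ⊥ | ½ = ½
ψ | ψ = ½ | ½ = ½
ψ & (ψ | ψ) = ½ & ½ = ½
ψ | (ψ & (ψ | ψ)) = ½ | ½ = ½
(~φ | ψ) -> (ψ | (ψ & (ψ | ψ))) = ½ -> ½ = ½  [~½ | ½]
They differ because Łukasiewicz Ł3 and Strong Kleene logic treat ½ differently under implication.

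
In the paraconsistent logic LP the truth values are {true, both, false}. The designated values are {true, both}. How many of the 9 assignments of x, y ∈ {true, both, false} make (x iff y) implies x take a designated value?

Of the 9 assignments, 8 give a value in {true, both}.

8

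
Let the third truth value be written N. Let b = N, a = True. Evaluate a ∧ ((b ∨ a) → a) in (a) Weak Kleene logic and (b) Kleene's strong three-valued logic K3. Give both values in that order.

In Weak Kleene logic: b ∨ a = N ∨ True = N
(b ∨ a) → a = N → True = N  [any arg is the third value ⇒ result is the third value]
a ∧ ((b ∨ a) → a) = True ∧ N = N
In Kleene's strong three-valued logic K3: b ∨ a = N ∨ True = True
(b ∨ a) → a = True → True = True
a ∧ ((b ∨ a) → a) = True ∧ True = True
They differ because Weak Kleene logic and Kleene's strong three-valued logic K3 treat N differently under the binary connectives.

N; True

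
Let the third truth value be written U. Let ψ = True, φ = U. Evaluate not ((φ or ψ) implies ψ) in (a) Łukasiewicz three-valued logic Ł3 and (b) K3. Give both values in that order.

In Łukasiewicz three-valued logic Ł3: φ or ψ = U or True = True
(φ or ψ) implies ψ = True implies True = True
not ((φ or ψ) implies ψ) = not True = False
In K3: φ or ψ = U or True = True
(φ or ψ) implies ψ = True implies True = True
not ((φ or ψ) implies ψ) = not True = False

False; False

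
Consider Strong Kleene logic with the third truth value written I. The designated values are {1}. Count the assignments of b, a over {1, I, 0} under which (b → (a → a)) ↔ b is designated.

2

Designated under: (b=1, a=1); (b=1, a=0).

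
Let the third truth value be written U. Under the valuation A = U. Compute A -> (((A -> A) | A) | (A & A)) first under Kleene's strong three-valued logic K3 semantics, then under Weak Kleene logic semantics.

U; U

In Kleene's strong three-valued logic K3: A -> A = U -> U = U
(A -> A) | A = U | U = U
A & A = U & U = U
((A -> A) | A) | (A & A) = U | U = U
A -> (((A -> A) | A) | (A & A)) = U -> U = U
In Weak Kleene logic: A -> A = U -> U = U  [any arg is the third value ⇒ result is the third value]
(A -> A) | A = U | U = U
A & A = U & U = U
((A -> A) | A) | (A & A) = U | U = U
A -> (((A -> A) | A) | (A & A)) = U -> U = U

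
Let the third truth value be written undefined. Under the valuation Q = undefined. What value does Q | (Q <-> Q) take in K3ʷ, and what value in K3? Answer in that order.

undefined; undefined

In K3ʷ: Q <-> Q = undefined <-> undefined = undefined
Q | (Q <-> Q) = undefined | undefined = undefined
In K3: Q <-> Q = undefined <-> undefined = undefined
Q | (Q <-> Q) = undefined | undefined = undefined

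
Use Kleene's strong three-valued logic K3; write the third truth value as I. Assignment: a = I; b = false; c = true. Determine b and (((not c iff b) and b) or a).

not c = not true = false
not c iff b = false iff false = true
(not c iff b) and b = true and false = false
((not c iff b) and b) or a = false or I = I
b and (((not c iff b) and b) or a) = false and I = false

false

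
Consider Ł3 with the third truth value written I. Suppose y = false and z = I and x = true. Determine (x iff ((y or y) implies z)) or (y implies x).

y or y = false or false = false
(y or y) implies z = false implies I = true  [min(1, 1−0+½)]
x iff ((y or y) implies z) = true iff true = true
y implies x = false implies true = true
(x iff ((y or y) implies z)) or (y implies x) = true or true = true

true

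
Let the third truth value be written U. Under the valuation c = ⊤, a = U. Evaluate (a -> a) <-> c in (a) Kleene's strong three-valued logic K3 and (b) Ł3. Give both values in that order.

U; ⊤

In Kleene's strong three-valued logic K3: a -> a = U -> U = U  [~U | U]
(a -> a) <-> c = U <-> ⊤ = U
In Ł3: a -> a = U -> U = ⊤  [min(1, 1−½+½)]
(a -> a) <-> c = ⊤ <-> ⊤ = ⊤
They differ because Kleene's strong three-valued logic K3 and Ł3 treat U differently under implication.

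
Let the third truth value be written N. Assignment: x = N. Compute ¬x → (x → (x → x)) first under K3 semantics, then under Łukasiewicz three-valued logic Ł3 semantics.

N; ⊤

In K3: ¬x = ¬N = N
x → x = N → N = N  [¬N ∨ N]
x → (x → x) = N → N = N
¬x → (x → (x → x)) = N → N = N
In Łukasiewicz three-valued logic Ł3: ¬x = ¬N = N
x → x = N → N = ⊤  [min(1, 1−½+½)]
x → (x → x) = N → ⊤ = ⊤
¬x → (x → (x → x)) = N → ⊤ = ⊤
They differ because K3 and Łukasiewicz three-valued logic Ł3 treat N differently under implication.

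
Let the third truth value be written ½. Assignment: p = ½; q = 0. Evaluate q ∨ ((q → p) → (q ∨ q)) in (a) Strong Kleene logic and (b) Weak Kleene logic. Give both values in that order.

0; ½

In Strong Kleene logic: q → p = 0 → ½ = 1  [¬0 ∨ ½]
q ∨ q = 0 ∨ 0 = 0
(q → p) → (q ∨ q) = 1 → 0 = 0
q ∨ ((q → p) → (q ∨ q)) = 0 ∨ 0 = 0
In Weak Kleene logic: q → p = 0 → ½ = ½  [any arg is the third value ⇒ result is the third value]
q ∨ q = 0 ∨ 0 = 0
(q → p) → (q ∨ q) = ½ → 0 = ½
q ∨ ((q → p) → (q ∨ q)) = 0 ∨ ½ = ½
They differ because Strong Kleene logic and Weak Kleene logic treat ½ differently under the binary connectives.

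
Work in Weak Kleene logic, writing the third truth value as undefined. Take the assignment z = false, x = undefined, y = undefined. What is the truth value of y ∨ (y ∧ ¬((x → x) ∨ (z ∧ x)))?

x → x = undefined → undefined = undefined  [any arg is the third value ⇒ result is the third value]
z ∧ x = false ∧ undefined = undefined
(x → x) ∨ (z ∧ x) = undefined ∨ undefined = undefined
¬((x → x) ∨ (z ∧ x)) = ¬undefined = undefined
y ∧ ¬((x → x) ∨ (z ∧ x)) = undefined ∧ undefined = undefined
y ∨ (y ∧ ¬((x → x) ∨ (z ∧ x))) = undefined ∨ undefined = undefined

undefined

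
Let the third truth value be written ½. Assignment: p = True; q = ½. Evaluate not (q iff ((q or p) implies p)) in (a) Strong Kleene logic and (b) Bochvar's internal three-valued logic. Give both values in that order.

In Strong Kleene logic: q or p = ½ or True = True
(q or p) implies p = True implies True = True
q iff ((q or p) implies p) = ½ iff True = ½
not (q iff ((q or p) implies p)) = not ½ = ½
In Bochvar's internal three-valued logic: q or p = ½ or True = ½
(q or p) implies p = ½ implies True = ½  [any arg is the third value ⇒ result is the third value]
q iff ((q or p) implies p) = ½ iff ½ = ½
not (q iff ((q or p) implies p)) = not ½ = ½

½; ½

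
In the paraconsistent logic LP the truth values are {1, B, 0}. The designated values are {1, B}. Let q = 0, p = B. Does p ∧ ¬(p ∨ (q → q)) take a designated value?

q → q = 0 → 0 = 1
p ∨ (q → q) = B ∨ 1 = 1
¬(p ∨ (q → q)) = ¬1 = 0
p ∧ ¬(p ∨ (q → q)) = B ∧ 0 = 0
0 ∉ {1, B}.

No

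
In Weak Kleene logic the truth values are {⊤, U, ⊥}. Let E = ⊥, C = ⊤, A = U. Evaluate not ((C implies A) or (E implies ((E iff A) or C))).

C implies A = ⊤ implies U = U  [any arg is the third value ⇒ result is the third value]
E iff A = ⊥ iff U = U
(E iff A) or C = U or ⊤ = U
E implies ((E iff A) or C) = ⊥ implies U = U
(C implies A) or (E implies ((E iff A) or C)) = U or U = U
not ((C implies A) or (E implies ((E iff A) or C))) = not U = U

U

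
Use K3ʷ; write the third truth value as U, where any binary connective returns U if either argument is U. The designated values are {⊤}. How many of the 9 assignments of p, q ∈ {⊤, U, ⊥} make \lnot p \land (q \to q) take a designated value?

2

Designated under: (p=⊥, q=⊤); (p=⊥, q=⊥).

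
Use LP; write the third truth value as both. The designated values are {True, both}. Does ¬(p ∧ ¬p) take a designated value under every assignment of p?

Every assignment of p over {True, both, False} gives a value in {True, both}.
In particular, with p=both: ¬(p ∧ ¬p) = both.

Yes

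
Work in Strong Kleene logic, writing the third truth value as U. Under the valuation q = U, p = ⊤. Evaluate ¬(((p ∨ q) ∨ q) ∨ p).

p ∨ q = ⊤ ∨ U = ⊤
(p ∨ q) ∨ q = ⊤ ∨ U = ⊤
((p ∨ q) ∨ q) ∨ p = ⊤ ∨ ⊤ = ⊤
¬(((p ∨ q) ∨ q) ∨ p) = ¬⊤ = ⊥

⊥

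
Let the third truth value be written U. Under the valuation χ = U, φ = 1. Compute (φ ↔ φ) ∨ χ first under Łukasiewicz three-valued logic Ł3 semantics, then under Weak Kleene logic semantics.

1; U

In Łukasiewicz three-valued logic Ł3: φ ↔ φ = 1 ↔ 1 = 1
(φ ↔ φ) ∨ χ = 1 ∨ U = 1
In Weak Kleene logic: φ ↔ φ = 1 ↔ 1 = 1
(φ ↔ φ) ∨ χ = 1 ∨ U = U
They differ because Łukasiewicz three-valued logic Ł3 and Weak Kleene logic treat U differently under the binary connectives.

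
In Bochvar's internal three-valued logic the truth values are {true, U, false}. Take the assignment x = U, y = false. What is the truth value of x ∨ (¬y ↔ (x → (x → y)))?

U

¬y = ¬false = true
x → y = U → false = U
x → (x → y) = U → U = U
¬y ↔ (x → (x → y)) = true ↔ U = U
x ∨ (¬y ↔ (x → (x → y))) = U ∨ U = U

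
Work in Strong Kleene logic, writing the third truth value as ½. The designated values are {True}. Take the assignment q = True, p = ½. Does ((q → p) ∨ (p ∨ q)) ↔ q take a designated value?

Yes

q → p = True → ½ = ½  [¬True ∨ ½]
p ∨ q = ½ ∨ True = True
(q → p) ∨ (p ∨ q) = ½ ∨ True = True
((q → p) ∨ (p ∨ q)) ↔ q = True ↔ True = True
True ∈ {True}.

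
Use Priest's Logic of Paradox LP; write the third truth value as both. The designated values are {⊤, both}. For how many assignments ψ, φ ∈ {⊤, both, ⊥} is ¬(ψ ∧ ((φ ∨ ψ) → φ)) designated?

Of the 9 assignments, 8 give a value in {⊤, both}.

8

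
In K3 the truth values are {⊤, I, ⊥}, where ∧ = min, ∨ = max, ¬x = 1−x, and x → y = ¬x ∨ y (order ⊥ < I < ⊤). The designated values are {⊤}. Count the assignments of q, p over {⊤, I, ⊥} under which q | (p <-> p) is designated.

Of the 9 assignments, 7 give a value in {⊤}.

7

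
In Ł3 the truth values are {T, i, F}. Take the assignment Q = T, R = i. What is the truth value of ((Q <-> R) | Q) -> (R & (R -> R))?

Q <-> R = T <-> i = i  [1 − |1−½|]
(Q <-> R) | Q = i | T = T
R -> R = i -> i = T
R & (R -> R) = i & T = i
((Q <-> R) | Q) -> (R & (R -> R)) = T -> i = i

i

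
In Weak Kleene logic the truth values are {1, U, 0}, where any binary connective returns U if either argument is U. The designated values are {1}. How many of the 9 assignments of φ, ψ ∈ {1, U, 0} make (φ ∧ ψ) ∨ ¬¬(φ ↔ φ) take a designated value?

Designated under: (φ=1, ψ=1); (φ=1, ψ=0); (φ=0, ψ=1); (φ=0, ψ=0).

4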